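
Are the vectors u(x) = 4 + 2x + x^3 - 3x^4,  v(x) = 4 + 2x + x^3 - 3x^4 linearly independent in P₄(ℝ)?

Write each element as a coordinate vector in ℝ⁵ using {1, x, …, x^4}.
Place the vectors as rows of a 2×5 matrix and reduce to echelon form.
The reduction yields 1 nonzero row, so the rank is 1.
Since rank 1 < 2, the set is linearly dependent.
Indeed u - v = 0.

linearly dependent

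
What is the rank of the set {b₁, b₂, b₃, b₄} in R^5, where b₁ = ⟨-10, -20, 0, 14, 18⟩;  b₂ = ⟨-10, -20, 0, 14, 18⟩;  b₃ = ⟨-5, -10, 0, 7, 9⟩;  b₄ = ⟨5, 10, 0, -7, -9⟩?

Row-reduce the 4×5 matrix with these as rows.
Reduction leaves 1 leading entry, giving rank 1.

1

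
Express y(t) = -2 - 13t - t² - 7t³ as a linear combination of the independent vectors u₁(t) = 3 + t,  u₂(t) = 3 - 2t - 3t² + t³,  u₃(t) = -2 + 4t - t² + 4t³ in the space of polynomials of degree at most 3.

y = -3u₁ + u₂ - 2u₃

Take coordinate vectors relative to {1, t, …, t³}.
Since u₁, u₂, u₃ are independent, the coefficients expressing y are uniquely determined by a linear system.
Back-substitution yields (α₁, α₂, α₃) = (-3, 1, -2).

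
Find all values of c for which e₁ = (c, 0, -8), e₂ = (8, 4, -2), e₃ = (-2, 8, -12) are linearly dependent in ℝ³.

Dependence holds iff the 3×3 matrix [e₁ e₂ e₃] is singular.
Cofactor expansion gives det = -32*c - 576.
This vanishes exactly when c = -18.

c = -18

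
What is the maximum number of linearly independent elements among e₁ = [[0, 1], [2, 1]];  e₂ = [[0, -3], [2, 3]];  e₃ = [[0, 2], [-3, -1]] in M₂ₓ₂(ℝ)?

3

Represent each element by its coordinate vector in ℝ⁴.
Row-reduce the 3×4 matrix with these as rows.
There are 3 pivot columns, so rank = 3.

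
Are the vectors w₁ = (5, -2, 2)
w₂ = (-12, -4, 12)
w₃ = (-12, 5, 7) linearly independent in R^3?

linearly independent

Row-reduce the matrix whose columns are w₁, w₂, w₃.
The reduction yields 3 nonzero rows, so the rank is 3.
Since rank = 3 (the number of vectors), the set is linearly independent.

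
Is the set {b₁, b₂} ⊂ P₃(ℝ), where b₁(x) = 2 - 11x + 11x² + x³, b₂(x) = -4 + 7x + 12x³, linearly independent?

linearly independent

Write each element as a coordinate vector in ℝ⁴ using {1, x, …, x³}.
Place the vectors as rows of a 2×4 matrix and reduce to echelon form.
The reduction yields 2 nonzero rows, so the rank is 2.
Since rank = 2 (the number of vectors), the set is linearly independent.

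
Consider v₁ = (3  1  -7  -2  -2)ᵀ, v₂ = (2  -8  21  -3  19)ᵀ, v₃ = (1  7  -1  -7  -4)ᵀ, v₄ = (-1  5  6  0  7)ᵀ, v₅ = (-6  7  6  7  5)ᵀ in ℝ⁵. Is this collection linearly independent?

Form the 5×5 matrix with these as columns; its determinant is 0.
A zero determinant means the columns are linearly dependent.
Indeed 2v₁ + v₂ + v₃ - 3v₄ + 2v₅ = 0.

linearly dependent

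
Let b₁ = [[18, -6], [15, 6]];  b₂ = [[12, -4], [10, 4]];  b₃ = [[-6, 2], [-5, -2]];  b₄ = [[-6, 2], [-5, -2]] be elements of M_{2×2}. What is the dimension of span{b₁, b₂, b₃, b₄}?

Pass to coordinate vectors with respect to the basis {E₁₁, E₁₂, E₂₁, E₂₂}.
Form the matrix with b₁, b₂, b₃, b₄ as columns and reduce.
Exactly 1 pivot survives; hence the rank is 1.

1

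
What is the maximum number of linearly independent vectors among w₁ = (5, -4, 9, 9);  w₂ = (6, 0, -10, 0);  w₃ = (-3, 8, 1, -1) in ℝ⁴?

Apply Gaussian elimination to the matrix whose rows are w₁, w₂, w₃.
There are 3 pivot columns, so rank = 3.

3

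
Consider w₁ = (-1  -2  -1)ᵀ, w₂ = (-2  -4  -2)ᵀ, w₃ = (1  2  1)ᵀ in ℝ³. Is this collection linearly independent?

linearly dependent

One vector is a scalar multiple of another, so the set is dependent.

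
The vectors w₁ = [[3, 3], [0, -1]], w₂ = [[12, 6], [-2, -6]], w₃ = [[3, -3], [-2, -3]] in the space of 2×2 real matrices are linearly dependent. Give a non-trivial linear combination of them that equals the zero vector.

3w₁ - w₂ + w₃ = 0

Pass to coordinate vectors relative to the basis {E₁₁, E₁₂, E₂₁, E₂₂}.
Row-reduce the matrix with w₁, w₂, w₃ as columns; the null space gives the coefficients.
The free variable yields coefficients (3, -1, 1) (any nonzero multiple also works).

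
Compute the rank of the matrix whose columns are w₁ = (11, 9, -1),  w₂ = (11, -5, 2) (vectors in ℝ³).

rank 2

Form the matrix with w₁, w₂ as columns and reduce.
Exactly 2 pivots survive; hence the rank is 2.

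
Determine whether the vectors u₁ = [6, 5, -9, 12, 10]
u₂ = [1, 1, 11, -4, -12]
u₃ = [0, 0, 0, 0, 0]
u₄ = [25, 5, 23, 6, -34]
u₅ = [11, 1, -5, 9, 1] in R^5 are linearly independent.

linearly dependent

One of the vectors is the zero vector, so the set is linearly dependent.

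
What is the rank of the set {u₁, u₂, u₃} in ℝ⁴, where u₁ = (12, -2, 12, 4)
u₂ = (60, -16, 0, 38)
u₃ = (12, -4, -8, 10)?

rank 2

Put the 4×3 matrix [u₁|u₂|u₃] into echelon form.
Exactly 2 pivots survive; hence the rank is 2.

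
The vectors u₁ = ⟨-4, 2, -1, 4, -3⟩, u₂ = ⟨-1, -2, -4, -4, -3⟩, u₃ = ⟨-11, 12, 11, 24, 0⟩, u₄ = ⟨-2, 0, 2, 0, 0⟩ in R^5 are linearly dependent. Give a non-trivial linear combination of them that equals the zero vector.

Set up α₁u₁ + … + α₄u₄ = 0 and solve the homogeneous system.
The free variable yields coefficients (3, -3, -1, 1) (any nonzero multiple also works).

3u₁ - 3u₂ - u₃ + u₄ = 0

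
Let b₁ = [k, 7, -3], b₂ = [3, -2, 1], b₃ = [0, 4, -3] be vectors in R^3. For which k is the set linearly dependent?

Place the vectors as rows of a 3×3 matrix; dependence ⇔ determinant zero.
The determinant works out to 2*k + 27.
Solving 2*k + 27 = 0 yields k = -27/2.

k = -27/2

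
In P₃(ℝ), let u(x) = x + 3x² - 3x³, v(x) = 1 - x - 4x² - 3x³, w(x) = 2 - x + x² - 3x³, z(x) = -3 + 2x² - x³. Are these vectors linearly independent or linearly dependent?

Write each element as a coordinate vector in ℝ⁴ using {1, x, …, x³}.
The matrix [u|v|w|z] has determinant 108.
A nonzero determinant means the columns are linearly independent.

linearly independent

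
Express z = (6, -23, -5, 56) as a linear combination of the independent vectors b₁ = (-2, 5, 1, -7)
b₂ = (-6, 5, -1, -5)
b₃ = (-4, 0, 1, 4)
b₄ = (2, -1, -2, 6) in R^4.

Set up the augmented matrix [b₁ | b₂ | b₃ | b₄ | z] and row-reduce.
Back-substitution yields (α₁, …, α₄) = (-3, -1, 3, 3).

z = -3b₁ - b₂ + 3b₃ + 3b₄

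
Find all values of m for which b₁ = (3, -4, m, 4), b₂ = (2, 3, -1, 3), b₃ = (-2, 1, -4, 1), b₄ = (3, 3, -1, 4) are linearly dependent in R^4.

m = -15/8

Dependence holds iff the 4×4 matrix [b₁ b₂ b₃ b₄] is singular.
Expanding, det = 8*m + 15.
This vanishes exactly when m = -15/8.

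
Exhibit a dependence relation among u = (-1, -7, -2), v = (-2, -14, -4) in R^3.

Row-reduce the matrix with u, v as columns; the null space gives the coefficients.
A generator of the null space is (2, -1).

2u - v = 0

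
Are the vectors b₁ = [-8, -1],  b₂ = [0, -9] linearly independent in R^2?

linearly independent

Row-reduce the matrix whose columns are b₁, b₂.
The reduction yields 2 nonzero rows, so the rank is 2.
Since rank = 2 (the number of vectors), the set is linearly independent.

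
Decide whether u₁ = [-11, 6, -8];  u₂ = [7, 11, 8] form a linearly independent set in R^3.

linearly independent

Row-reduce the matrix whose columns are u₁, u₂.
The reduction yields 2 nonzero rows, so the rank is 2.
Since rank = 2 (the number of vectors), the set is linearly independent.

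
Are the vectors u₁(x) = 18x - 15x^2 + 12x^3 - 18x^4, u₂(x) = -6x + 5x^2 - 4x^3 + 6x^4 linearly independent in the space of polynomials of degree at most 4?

linearly dependent

Take coordinates with respect to the standard basis {1, x, …, x^4}.
Place the vectors as rows of a 2×5 matrix and reduce to echelon form.
The reduction yields 1 nonzero row, so the rank is 1.
Since rank 1 < 2, the set is linearly dependent.
Indeed u₁ + 3u₂ = 0.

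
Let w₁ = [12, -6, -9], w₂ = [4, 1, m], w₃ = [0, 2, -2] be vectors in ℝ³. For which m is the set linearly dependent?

m = -6

The set is linearly dependent precisely when det[w₁; w₂; w₃] = 0.
The determinant works out to -24*m - 144.
This vanishes exactly when m = -6.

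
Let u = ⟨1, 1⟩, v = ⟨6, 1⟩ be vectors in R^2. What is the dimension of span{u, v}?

dim = 2

Row-reduce the 2×2 matrix with these as rows.
Reduction leaves 2 leading entries, giving rank 2.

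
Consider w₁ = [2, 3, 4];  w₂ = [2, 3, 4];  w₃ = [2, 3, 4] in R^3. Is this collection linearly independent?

linearly dependent

Row-reduce the matrix whose columns are w₁, w₂, w₃.
The reduction yields 1 nonzero row, so the rank is 1.
Since rank 1 < 3, the set is linearly dependent.
Indeed w₁ - w₂ = 0.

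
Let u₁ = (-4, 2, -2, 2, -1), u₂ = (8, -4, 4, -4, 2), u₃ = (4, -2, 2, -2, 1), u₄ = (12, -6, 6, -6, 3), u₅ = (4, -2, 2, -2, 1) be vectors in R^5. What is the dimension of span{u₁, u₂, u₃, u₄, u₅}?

1

Row-reduce the 5×5 matrix with these as rows.
Exactly 1 pivot survives; hence the rank is 1.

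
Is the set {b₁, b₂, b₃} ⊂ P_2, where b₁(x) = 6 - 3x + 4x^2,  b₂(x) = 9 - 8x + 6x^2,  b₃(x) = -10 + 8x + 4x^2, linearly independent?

linearly independent

Write each element as a coordinate vector in ℝ³ using {1, x, x^2}.
Row-reduce the matrix whose columns are b₁, b₂, b₃.
The reduction yields 3 nonzero rows, so the rank is 3.
Since rank = 3 (the number of vectors), the set is linearly independent.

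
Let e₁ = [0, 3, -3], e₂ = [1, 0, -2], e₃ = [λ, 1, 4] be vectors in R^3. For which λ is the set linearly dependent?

λ = -5/2

Place the vectors as rows of a 3×3 matrix; dependence ⇔ determinant zero.
Expanding, det = -6*λ - 15.
Solving -6*λ - 15 = 0 yields λ = -5/2.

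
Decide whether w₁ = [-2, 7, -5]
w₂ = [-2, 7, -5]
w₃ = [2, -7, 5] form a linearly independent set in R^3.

Place the vectors as rows of a 3×3 matrix and reduce to echelon form.
The reduction yields 1 nonzero row, so the rank is 1.
Since rank 1 < 3, the set is linearly dependent.

linearly dependent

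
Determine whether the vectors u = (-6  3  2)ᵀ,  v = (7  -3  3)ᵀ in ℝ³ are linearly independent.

Place the vectors as rows of a 2×3 matrix and reduce to echelon form.
The reduction yields 2 nonzero rows, so the rank is 2.
Since rank = 2 (the number of vectors), the set is linearly independent.

linearly independent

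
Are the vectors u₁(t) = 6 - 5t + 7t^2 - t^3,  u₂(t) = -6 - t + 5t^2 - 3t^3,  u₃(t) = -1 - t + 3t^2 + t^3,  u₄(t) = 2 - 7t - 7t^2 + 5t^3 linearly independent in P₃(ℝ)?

linearly independent

Write each element as a coordinate vector in ℝ⁴ using {1, t, …, t^3}.
Form the 4×4 matrix with these as columns; its determinant is -1640.
A nonzero determinant means the columns are linearly independent.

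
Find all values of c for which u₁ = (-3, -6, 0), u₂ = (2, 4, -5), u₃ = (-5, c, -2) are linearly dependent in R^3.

The set is linearly dependent precisely when det[u₁; u₂; u₃] = 0.
Cofactor expansion gives det = -15*c - 150.
Setting this to zero gives c = -10.

c = -10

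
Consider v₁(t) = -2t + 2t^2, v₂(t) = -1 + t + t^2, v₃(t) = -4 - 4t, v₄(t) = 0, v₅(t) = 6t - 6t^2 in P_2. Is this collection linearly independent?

linearly dependent

Write each element as a coordinate vector in ℝ³ using {1, t, t^2}.
There are 5 vectors in a 3-dimensional space, so they cannot be linearly independent.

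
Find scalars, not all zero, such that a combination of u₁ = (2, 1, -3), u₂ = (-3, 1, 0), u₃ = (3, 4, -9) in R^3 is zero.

3u₁ + u₂ - u₃ = 0

Row-reduce the matrix with u₁, u₂, u₃ as columns; the null space gives the coefficients.
A generator of the null space is (3, 1, -1).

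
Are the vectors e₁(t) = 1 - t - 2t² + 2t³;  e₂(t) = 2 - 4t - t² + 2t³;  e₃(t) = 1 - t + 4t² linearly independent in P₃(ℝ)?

Write each element as a coordinate vector in ℝ⁴ using {1, t, …, t³}.
Place the vectors as rows of a 3×4 matrix and reduce to echelon form.
The reduction yields 3 nonzero rows, so the rank is 3.
Since rank = 3 (the number of vectors), the set is linearly independent.

linearly independent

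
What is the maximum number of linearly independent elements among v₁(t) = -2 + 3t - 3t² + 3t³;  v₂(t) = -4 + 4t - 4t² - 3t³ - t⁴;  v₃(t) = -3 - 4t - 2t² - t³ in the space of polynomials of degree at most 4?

Pass to coordinate vectors with respect to the basis {1, t, …, t⁴}.
Form the matrix with v₁, v₂, v₃ as columns and reduce.
There are 3 pivot columns, so rank = 3.

3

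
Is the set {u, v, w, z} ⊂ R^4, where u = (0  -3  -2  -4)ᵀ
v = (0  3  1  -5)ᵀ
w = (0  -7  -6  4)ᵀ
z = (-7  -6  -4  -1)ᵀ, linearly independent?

linearly independent

Form the 4×4 matrix with these as columns; its determinant is 532.
A nonzero determinant means the columns are linearly independent.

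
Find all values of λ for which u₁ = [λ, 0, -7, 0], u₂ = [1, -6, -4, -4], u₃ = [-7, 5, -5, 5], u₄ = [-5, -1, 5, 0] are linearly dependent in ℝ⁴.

λ = 21/10

The set is linearly dependent precisely when det[u₁; u₂; u₃; u₄] = 0.
Expanding, det = 90*λ - 189.
This vanishes exactly when λ = 21/10.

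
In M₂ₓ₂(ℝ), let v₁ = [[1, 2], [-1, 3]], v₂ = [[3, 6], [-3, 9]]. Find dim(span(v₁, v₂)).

1

Represent each element by its coordinate vector in ℝ⁴.
Form the matrix with v₁, v₂ as columns and reduce.
There is 1 pivot column, so rank = 1.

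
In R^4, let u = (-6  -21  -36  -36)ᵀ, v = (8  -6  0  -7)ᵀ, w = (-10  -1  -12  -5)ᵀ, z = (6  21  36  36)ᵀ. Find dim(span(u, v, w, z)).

Form the matrix with u, v, w, z as columns and reduce.
Reduction leaves 2 leading entries, giving rank 2.

dim = 2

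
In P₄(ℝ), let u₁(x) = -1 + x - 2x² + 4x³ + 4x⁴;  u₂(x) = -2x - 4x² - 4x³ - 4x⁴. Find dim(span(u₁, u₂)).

Pass to coordinate vectors with respect to the basis {1, x, …, x⁴}.
Apply Gaussian elimination to the matrix whose rows are u₁, u₂.
The echelon form has 2 nonzero rows, so the rank is 2.

2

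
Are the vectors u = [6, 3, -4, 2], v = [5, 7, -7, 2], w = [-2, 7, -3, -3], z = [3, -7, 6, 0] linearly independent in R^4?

linearly independent

The matrix [u|v|w|z] has determinant 63.
A nonzero determinant means the columns are linearly independent.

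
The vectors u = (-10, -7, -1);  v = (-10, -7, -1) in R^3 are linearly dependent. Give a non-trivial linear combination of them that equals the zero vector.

Write the vectors as columns of a matrix and find a nonzero vector in its null space.
One solution (up to scaling) is (1, -1).

u - v = 0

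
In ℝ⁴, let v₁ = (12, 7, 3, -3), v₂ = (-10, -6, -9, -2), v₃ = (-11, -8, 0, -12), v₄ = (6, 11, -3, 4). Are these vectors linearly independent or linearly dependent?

The matrix [v₁|v₂|v₃|v₄] has determinant 8781.
A nonzero determinant means the columns are linearly independent.

linearly independent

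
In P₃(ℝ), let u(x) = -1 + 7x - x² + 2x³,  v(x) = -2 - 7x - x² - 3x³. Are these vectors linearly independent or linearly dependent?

linearly independent

Take coordinates with respect to the standard basis {1, x, …, x³}.
Row-reduce the matrix whose columns are u, v.
The reduction yields 2 nonzero rows, so the rank is 2.
Since rank = 2 (the number of vectors), the set is linearly independent.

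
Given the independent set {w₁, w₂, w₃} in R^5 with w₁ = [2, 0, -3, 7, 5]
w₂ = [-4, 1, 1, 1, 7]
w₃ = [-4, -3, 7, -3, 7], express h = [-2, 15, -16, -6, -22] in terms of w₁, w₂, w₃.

h = -3w₁ + 3w₂ - 4w₃

Since w₁, w₂, w₃ are independent, the coefficients expressing h are uniquely determined by a linear system.
Back-substitution yields (c₁, c₂, c₃) = (-3, 3, -4).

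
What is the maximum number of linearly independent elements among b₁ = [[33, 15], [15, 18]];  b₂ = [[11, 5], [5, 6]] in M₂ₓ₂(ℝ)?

Use coordinates relative to {E₁₁, E₁₂, E₂₁, E₂₂}.
Form the matrix with b₁, b₂ as columns and reduce.
Exactly 1 pivot survives; hence the rank is 1.

1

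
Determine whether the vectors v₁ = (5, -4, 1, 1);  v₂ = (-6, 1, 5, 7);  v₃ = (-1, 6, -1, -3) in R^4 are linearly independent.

Place the vectors as rows of a 3×4 matrix and reduce to echelon form.
The reduction yields 3 nonzero rows, so the rank is 3.
Since rank = 3 (the number of vectors), the set is linearly independent.

linearly independent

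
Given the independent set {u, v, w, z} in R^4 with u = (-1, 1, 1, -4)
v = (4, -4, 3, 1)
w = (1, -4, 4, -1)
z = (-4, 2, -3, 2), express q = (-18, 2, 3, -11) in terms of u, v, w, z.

q = 2u - 3v + 4w + 2z

Set up the augmented matrix [u | v | w | z | q] and row-reduce.
Row-reducing the augmented matrix gives the unique coefficients (a₁, …, a₄) = (2, -3, 4, 2).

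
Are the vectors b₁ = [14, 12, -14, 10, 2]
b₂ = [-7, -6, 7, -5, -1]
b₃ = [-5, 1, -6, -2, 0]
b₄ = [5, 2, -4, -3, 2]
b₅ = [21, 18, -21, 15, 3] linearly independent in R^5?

The matrix [b₁|b₂|b₃|b₄|b₅] has determinant 0.
A zero determinant means the columns are linearly dependent.
Indeed b₁ + 2b₂ = 0.

linearly dependent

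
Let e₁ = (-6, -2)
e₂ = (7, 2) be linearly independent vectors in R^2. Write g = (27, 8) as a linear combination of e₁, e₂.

g = -e₁ + 3e₂

Set up the augmented matrix [e₁ | e₂ | g] and row-reduce.
Row-reducing the augmented matrix gives the unique coefficients (c₁, c₂) = (-1, 3).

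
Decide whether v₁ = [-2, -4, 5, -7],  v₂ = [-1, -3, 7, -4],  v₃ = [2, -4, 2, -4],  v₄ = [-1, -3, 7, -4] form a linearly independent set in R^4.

Two of the vectors are equal, giving an immediate dependence.

linearly dependent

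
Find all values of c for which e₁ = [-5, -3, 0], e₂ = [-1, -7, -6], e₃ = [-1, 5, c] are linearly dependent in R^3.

The set is linearly dependent precisely when det[e₁; e₂; e₃] = 0.
The determinant works out to 32*c - 168.
This vanishes exactly when c = 21/4.

c = 21/4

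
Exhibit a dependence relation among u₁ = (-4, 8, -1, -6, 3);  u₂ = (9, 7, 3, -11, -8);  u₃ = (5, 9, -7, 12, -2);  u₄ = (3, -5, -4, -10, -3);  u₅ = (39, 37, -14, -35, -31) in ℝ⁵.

u₁ + 3u₂ + 2u₃ + 2u₄ - u₅ = 0

Solve the homogeneous system with u₁, u₂, u₃, u₄, u₅ as columns by row-reducing the coefficient matrix.
The free variable yields coefficients (1, 3, 2, 2, -1) (any nonzero multiple also works).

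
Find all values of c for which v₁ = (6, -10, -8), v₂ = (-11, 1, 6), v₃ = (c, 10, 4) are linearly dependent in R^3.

Place the vectors as rows of a 3×3 matrix; dependence ⇔ determinant zero.
Cofactor expansion gives det = 104 - 52*c.
Setting this to zero gives c = 2.

c = 2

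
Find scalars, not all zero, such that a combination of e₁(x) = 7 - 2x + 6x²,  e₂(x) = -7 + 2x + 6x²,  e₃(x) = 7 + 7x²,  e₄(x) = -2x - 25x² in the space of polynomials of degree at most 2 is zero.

e₁ + 2e₂ + e₃ + e₄ = 0

Write each element as a vector in ℝ³ using {1, x, x²}.
Write the vectors as columns of a matrix and find a nonzero vector in its null space.
The free variable yields coefficients (1, 2, 1, 1) (any nonzero multiple also works).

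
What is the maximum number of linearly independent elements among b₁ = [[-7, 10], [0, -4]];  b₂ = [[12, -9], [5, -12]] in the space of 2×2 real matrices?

2

Represent each element by its coordinate vector in ℝ⁴.
Form the matrix with b₁, b₂ as columns and reduce.
There are 2 pivot columns, so rank = 2.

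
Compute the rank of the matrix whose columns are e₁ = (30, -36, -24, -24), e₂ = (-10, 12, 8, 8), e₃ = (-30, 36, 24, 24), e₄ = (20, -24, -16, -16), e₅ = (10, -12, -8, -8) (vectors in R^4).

1

Put the 4×5 matrix [e₁|e₂|e₃|e₄|e₅] into echelon form.
Exactly 1 pivot survives; hence the rank is 1.
(With 5 elements in a 4-dimensional space the rank is at most 4.)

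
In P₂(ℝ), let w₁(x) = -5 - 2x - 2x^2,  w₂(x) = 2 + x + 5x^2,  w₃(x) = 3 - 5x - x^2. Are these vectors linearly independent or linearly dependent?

Take coordinates with respect to the standard basis {1, x, x^2}.
Row-reduce the matrix whose columns are w₁, w₂, w₃.
The reduction yields 3 nonzero rows, so the rank is 3.
Since rank = 3 (the number of vectors), the set is linearly independent.

linearly independent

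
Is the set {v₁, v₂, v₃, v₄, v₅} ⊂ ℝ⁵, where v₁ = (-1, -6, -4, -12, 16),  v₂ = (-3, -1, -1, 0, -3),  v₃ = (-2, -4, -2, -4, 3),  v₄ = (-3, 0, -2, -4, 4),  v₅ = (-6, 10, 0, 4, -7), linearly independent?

Place the vectors as rows of a 5×5 matrix and reduce to echelon form.
The reduction yields 3 nonzero rows, so the rank is 3.
Since rank 3 < 5, the set is linearly dependent.
Indeed v₁ + 2v₂ - 2v₃ - v₄ = 0.

linearly dependent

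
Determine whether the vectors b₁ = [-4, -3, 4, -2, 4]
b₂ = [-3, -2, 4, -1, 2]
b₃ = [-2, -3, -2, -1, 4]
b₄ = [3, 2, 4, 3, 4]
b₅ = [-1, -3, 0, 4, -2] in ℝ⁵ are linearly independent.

linearly independent

Row-reduce the matrix whose columns are b₁, b₂, b₃, b₄, b₅.
The reduction yields 5 nonzero rows, so the rank is 5.
Since rank = 5 (the number of vectors), the set is linearly independent.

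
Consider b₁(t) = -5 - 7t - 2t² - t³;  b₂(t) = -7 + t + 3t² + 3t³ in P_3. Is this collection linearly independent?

linearly independent

Take coordinates with respect to the standard basis {1, t, …, t³}.
Place the vectors as rows of a 2×4 matrix and reduce to echelon form.
The reduction yields 2 nonzero rows, so the rank is 2.
Since rank = 2 (the number of vectors), the set is linearly independent.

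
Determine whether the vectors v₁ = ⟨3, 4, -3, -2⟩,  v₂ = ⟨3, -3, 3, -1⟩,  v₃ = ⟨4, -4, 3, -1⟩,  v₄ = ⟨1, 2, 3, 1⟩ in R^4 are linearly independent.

The matrix [v₁|v₂|v₃|v₄] has determinant 69.
A nonzero determinant means the columns are linearly independent.

linearly independent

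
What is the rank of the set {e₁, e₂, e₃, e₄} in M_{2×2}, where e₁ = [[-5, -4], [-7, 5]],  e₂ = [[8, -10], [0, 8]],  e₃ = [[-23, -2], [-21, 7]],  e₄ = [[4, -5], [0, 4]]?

rank 2

Represent each element by its coordinate vector in ℝ⁴.
Put the 4×4 matrix [e₁|e₂|e₃|e₄] into echelon form.
Reduction leaves 2 leading entries, giving rank 2.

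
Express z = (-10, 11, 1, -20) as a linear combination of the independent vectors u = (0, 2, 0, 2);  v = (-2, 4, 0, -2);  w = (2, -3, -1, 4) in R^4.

Set up the augmented matrix [u | v | w | z] and row-reduce.
Back-substitution yields (c₁, c₂, c₃) = (-4, 4, -1).

z = -4u + 4v - w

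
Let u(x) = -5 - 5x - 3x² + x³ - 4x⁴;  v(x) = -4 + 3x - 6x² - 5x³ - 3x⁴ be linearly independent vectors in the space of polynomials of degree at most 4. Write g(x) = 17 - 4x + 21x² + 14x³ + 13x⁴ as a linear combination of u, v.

Identify each element with its coordinate vector in ℝ⁵ via {1, x, …, x⁴}.
Set up the augmented matrix [u | v | g] and row-reduce.
Back-substitution yields (α₁, α₂) = (-1, -3).

g = -u - 3v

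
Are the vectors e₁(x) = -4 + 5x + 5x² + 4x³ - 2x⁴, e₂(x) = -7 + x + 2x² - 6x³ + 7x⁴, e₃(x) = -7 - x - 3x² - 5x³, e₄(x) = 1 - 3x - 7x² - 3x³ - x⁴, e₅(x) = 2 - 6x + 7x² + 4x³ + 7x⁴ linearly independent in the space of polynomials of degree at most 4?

linearly independent

Write each element as a coordinate vector in ℝ⁵ using {1, x, …, x⁴}.
The matrix [e₁|e₂|e₃|e₄|e₅] has determinant 8033.
A nonzero determinant means the columns are linearly independent.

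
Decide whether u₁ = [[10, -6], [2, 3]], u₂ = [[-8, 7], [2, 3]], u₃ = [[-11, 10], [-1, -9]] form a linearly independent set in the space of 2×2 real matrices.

linearly independent

Take coordinates with respect to the standard basis {E₁₁, E₁₂, E₂₁, E₂₂}.
Place the vectors as rows of a 3×4 matrix and reduce to echelon form.
The reduction yields 3 nonzero rows, so the rank is 3.
Since rank = 3 (the number of vectors), the set is linearly independent.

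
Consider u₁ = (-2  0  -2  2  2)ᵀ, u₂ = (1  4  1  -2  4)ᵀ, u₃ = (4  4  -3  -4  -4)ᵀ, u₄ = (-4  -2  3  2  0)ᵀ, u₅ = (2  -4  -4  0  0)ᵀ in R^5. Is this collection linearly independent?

Form the 5×5 matrix with these as columns; its determinant is -896.
A nonzero determinant means the columns are linearly independent.

linearly independent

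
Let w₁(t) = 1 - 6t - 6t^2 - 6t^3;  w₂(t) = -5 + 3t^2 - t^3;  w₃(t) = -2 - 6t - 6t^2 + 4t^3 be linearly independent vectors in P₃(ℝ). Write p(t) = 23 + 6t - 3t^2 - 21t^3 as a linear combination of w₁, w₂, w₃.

p = 2w₁ - 3w₂ - 3w₃

Take coordinate vectors relative to {1, t, …, t^3}.
Write p = c₁w₁ + … + c₃w₃ and equate components.
Row-reducing the augmented matrix gives the unique coefficients (c₁, c₂, c₃) = (2, -3, -3).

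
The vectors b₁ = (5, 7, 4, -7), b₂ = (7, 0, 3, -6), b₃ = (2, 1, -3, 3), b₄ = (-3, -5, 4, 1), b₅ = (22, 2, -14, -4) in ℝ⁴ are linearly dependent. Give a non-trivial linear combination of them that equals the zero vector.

Row-reduce the matrix with b₁, b₂, b₃, b₄, b₅ as columns; the null space gives the coefficients.
The free variable yields coefficients (2, -3, -1, 3, 1) (any nonzero multiple also works).

2b₁ - 3b₂ - b₃ + 3b₄ + b₅ = 0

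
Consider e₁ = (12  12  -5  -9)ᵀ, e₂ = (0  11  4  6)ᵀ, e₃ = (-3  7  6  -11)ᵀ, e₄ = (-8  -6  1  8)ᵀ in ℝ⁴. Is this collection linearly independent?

linearly independent

Form the 4×4 matrix with these as columns; its determinant is -7423.
A nonzero determinant means the columns are linearly independent.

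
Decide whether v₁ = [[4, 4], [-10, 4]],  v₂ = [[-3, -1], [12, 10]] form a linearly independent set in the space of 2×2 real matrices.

linearly independent

Write each element as a coordinate vector in ℝ⁴ using {E₁₁, E₁₂, E₂₁, E₂₂}.
Place the vectors as rows of a 2×4 matrix and reduce to echelon form.
The reduction yields 2 nonzero rows, so the rank is 2.
Since rank = 2 (the number of vectors), the set is linearly independent.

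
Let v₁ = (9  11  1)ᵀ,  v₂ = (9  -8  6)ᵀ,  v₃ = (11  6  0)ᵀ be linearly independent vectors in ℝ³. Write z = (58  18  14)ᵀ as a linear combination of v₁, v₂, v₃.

z = 2v₁ + 2v₂ + 2v₃

Write z = a₁v₁ + … + a₃v₃ and equate components.
The system has the unique solution (a₁, a₂, a₃) = (2, 2, 2).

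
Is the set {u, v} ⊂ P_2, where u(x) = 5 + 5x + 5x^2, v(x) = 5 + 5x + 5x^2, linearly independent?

linearly dependent

Write each element as a coordinate vector in ℝ³ using {1, x, x^2}.
Place the vectors as rows of a 2×3 matrix and reduce to echelon form.
The reduction yields 1 nonzero row, so the rank is 1.
Since rank 1 < 2, the set is linearly dependent.
Indeed u - v = 0.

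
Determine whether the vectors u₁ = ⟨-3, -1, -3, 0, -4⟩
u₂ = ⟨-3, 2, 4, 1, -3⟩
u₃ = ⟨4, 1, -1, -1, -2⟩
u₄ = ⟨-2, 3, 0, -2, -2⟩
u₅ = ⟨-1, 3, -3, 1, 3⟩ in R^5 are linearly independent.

Place the vectors as rows of a 5×5 matrix and reduce to echelon form.
The reduction yields 5 nonzero rows, so the rank is 5.
Since rank = 5 (the number of vectors), the set is linearly independent.

linearly independent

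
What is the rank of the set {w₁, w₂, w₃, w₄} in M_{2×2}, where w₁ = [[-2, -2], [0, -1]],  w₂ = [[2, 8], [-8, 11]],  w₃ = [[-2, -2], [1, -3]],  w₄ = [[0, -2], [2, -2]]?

rank 3

Represent each element by its coordinate vector in ℝ⁴.
Apply Gaussian elimination to the matrix whose rows are w₁, w₂, w₃, w₄.
Exactly 3 pivots survive; hence the rank is 3.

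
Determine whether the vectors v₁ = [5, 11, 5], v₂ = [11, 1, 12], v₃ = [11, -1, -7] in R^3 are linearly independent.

linearly independent

Place the vectors as rows of a 3×3 matrix and reduce to echelon form.
The reduction yields 3 nonzero rows, so the rank is 3.
Since rank = 3 (the number of vectors), the set is linearly independent.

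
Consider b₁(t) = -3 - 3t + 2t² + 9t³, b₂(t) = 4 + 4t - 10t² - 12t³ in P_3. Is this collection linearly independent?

Write each element as a coordinate vector in ℝ⁴ using {1, t, …, t³}.
Place the vectors as rows of a 2×4 matrix and reduce to echelon form.
The reduction yields 2 nonzero rows, so the rank is 2.
Since rank = 2 (the number of vectors), the set is linearly independent.

linearly independent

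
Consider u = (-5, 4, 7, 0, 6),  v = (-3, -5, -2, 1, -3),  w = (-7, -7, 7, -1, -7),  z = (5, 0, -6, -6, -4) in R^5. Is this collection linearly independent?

linearly independent

Row-reduce the matrix whose columns are u, v, w, z.
The reduction yields 4 nonzero rows, so the rank is 4.
Since rank = 4 (the number of vectors), the set is linearly independent.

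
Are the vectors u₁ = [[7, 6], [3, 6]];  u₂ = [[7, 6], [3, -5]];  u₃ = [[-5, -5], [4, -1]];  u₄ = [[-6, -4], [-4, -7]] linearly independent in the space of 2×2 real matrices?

linearly independent

Write each element as a coordinate vector in ℝ⁴ using {E₁₁, E₁₂, E₂₁, E₂₂}.
Form the 4×4 matrix with these as columns; its determinant is 462.
A nonzero determinant means the columns are linearly independent.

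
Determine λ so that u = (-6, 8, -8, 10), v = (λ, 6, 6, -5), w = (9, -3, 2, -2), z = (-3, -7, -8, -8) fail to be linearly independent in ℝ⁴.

The set is linearly dependent precisely when det[u; v; w; z] = 0.
The determinant works out to -204*λ - 9996.
This vanishes exactly when λ = -49.

λ = -49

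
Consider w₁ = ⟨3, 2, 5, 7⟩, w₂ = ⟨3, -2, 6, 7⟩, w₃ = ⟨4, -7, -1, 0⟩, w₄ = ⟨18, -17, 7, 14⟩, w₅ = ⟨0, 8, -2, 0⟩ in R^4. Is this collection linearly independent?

linearly dependent

There are 5 vectors in a 4-dimensional space, so they cannot be linearly independent.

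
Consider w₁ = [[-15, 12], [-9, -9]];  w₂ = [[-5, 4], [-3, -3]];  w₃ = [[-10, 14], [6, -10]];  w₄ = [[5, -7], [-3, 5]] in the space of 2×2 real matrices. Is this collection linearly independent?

Take coordinates with respect to the standard basis {E₁₁, E₁₂, E₂₁, E₂₂}.
One vector is a scalar multiple of another, so the set is dependent.

linearly dependent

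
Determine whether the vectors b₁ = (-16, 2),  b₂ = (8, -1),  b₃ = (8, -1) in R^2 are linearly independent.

linearly dependent

There are 3 vectors in a 2-dimensional space, so they cannot be linearly independent.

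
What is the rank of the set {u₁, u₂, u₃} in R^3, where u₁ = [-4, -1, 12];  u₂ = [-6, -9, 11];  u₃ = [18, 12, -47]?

2

Put the 3×3 matrix [u₁|u₂|u₃] into echelon form.
Reduction leaves 2 leading entries, giving rank 2.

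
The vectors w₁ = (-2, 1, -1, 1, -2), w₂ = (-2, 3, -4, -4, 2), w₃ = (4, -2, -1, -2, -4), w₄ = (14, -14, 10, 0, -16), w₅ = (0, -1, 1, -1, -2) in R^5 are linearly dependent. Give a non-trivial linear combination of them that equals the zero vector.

Write the vectors as columns of a matrix and find a nonzero vector in its null space.
One solution (up to scaling) is (1, 2, -2, 1, -3).

w₁ + 2w₂ - 2w₃ + w₄ - 3w₅ = 0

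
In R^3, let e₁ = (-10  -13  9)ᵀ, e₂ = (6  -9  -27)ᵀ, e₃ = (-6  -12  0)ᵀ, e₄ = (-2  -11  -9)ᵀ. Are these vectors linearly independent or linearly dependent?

There are 4 vectors in a 3-dimensional space, so they cannot be linearly independent.

linearly dependent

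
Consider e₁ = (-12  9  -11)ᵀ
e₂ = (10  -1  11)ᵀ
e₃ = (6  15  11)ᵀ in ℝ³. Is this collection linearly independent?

linearly dependent

Form the 3×3 matrix with these as columns; its determinant is 0.
A zero determinant means the columns are linearly dependent.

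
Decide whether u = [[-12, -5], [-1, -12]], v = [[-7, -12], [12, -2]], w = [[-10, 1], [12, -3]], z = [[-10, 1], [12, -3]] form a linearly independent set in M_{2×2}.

Take coordinates with respect to the standard basis {E₁₁, E₁₂, E₂₁, E₂₂}.
Two of the vectors are equal, giving an immediate dependence.

linearly dependent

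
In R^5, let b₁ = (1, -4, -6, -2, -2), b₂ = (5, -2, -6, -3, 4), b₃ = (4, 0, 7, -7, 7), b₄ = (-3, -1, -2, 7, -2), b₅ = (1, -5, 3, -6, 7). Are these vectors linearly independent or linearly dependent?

The matrix [b₁|b₂|b₃|b₄|b₅] has determinant 4692.
A nonzero determinant means the columns are linearly independent.

linearly independent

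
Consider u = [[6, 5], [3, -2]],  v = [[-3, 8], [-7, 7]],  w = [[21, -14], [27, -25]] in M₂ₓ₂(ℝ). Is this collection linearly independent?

linearly dependent

Take coordinates with respect to the standard basis {E₁₁, E₁₂, E₂₁, E₂₂}.
Place the vectors as rows of a 3×4 matrix and reduce to echelon form.
The reduction yields 2 nonzero rows, so the rank is 2.
Since rank 2 < 3, the set is linearly dependent.
Indeed 2u - 3v - w = 0.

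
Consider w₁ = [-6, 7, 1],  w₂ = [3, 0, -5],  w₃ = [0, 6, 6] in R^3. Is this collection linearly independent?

linearly independent

Form the 3×3 matrix with these as columns; its determinant is -288.
A nonzero determinant means the columns are linearly independent.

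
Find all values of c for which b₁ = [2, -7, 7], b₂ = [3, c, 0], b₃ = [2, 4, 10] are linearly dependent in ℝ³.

c = -49

The set is linearly dependent precisely when det[b₁; b₂; b₃] = 0.
Expanding, det = 6*c + 294.
Solving 6*c + 294 = 0 yields c = -49.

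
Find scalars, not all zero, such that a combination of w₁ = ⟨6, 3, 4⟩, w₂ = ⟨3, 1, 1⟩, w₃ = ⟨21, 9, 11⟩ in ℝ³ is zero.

2w₁ + 3w₂ - w₃ = 0

Solve the homogeneous system with w₁, w₂, w₃ as columns by row-reducing the coefficient matrix.
A generator of the null space is (2, 3, -1).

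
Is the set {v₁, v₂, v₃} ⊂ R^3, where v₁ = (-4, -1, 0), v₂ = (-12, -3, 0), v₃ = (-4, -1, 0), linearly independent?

linearly dependent

Two of the vectors are equal, giving an immediate dependence.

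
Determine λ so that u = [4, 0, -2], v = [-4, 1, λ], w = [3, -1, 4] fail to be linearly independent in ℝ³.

λ = -7/2

Place the vectors as rows of a 3×3 matrix; dependence ⇔ determinant zero.
Expanding, det = 4*λ + 14.
Setting this to zero gives λ = -7/2.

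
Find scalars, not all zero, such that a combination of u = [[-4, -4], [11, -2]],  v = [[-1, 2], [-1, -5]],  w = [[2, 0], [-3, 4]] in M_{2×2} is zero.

Pass to coordinate vectors relative to the basis {E₁₁, E₁₂, E₂₁, E₂₂}.
Row-reduce the matrix with u, v, w as columns; the null space gives the coefficients.
The free variable yields coefficients (1, 2, 3) (any nonzero multiple also works).

u + 2v + 3w = 0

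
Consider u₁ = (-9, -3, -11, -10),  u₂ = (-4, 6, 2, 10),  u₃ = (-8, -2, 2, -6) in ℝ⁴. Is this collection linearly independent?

Place the vectors as rows of a 3×4 matrix and reduce to echelon form.
The reduction yields 3 nonzero rows, so the rank is 3.
Since rank = 3 (the number of vectors), the set is linearly independent.

linearly independent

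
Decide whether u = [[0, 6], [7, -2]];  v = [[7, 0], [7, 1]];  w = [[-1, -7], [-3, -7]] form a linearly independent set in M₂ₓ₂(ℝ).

linearly independent

Write each element as a coordinate vector in ℝ⁴ using {E₁₁, E₁₂, E₂₁, E₂₂}.
Place the vectors as rows of a 3×4 matrix and reduce to echelon form.
The reduction yields 3 nonzero rows, so the rank is 3.
Since rank = 3 (the number of vectors), the set is linearly independent.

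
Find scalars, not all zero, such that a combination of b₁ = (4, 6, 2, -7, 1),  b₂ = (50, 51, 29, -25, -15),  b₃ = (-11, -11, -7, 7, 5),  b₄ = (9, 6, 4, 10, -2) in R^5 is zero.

Set up α₁b₁ + … + α₄b₄ = 0 and solve the homogeneous system.
A generator of the null space is (2, -1, -3, 1).

2b₁ - b₂ - 3b₃ + b₄ = 0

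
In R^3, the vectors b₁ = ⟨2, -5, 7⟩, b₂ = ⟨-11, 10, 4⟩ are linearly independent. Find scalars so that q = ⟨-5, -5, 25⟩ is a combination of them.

q = 3b₁ + b₂

Since b₁, b₂ are independent, the coefficients expressing q are uniquely determined by a linear system.
Back-substitution yields (c₁, c₂) = (3, 1).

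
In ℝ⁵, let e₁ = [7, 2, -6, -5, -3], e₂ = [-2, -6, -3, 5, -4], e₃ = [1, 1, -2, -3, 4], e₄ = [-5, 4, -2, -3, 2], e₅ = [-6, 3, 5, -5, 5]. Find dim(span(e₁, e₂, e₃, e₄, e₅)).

Put the 5×5 matrix [e₁|e₂|e₃|e₄|e₅] into echelon form.
The echelon form has 5 nonzero rows, so the rank is 5.

dim = 5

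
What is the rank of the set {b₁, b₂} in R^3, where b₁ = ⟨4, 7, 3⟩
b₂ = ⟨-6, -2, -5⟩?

rank 2

Row-reduce the 2×3 matrix with these as rows.
Exactly 2 pivots survive; hence the rank is 2.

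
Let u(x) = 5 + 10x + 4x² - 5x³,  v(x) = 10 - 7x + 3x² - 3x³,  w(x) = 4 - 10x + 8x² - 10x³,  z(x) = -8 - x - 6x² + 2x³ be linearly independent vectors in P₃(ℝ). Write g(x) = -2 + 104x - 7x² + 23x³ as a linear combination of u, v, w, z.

g = 4u - 3v - 4w - 3z

Work in coordinates with respect to the standard basis {1, x, …, x³}.
Set up the augmented matrix [u | v | w | z | g] and row-reduce.
Back-substitution yields (α₁, …, α₄) = (4, -3, -4, -3).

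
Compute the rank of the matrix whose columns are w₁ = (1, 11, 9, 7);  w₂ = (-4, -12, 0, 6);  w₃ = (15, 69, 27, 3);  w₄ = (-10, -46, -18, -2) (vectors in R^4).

Form the matrix with w₁, w₂, w₃, w₄ as columns and reduce.
Reduction leaves 2 leading entries, giving rank 2.

rank 2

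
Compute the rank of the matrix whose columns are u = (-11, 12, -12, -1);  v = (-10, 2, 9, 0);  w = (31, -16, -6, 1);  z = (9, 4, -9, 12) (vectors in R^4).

Row-reduce the 4×4 matrix with these as rows.
Exactly 3 pivots survive; hence the rank is 3.

rank 3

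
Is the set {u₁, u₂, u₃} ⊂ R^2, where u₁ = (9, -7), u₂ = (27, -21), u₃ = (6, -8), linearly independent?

linearly dependent

There are 3 vectors in a 2-dimensional space, so they cannot be linearly independent.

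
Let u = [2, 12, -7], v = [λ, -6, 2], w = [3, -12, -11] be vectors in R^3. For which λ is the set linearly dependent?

The vectors are dependent exactly when the determinant of the matrix with rows u, v, w vanishes.
Cofactor expansion gives det = 216*λ + 126.
Solving 216*λ + 126 = 0 yields λ = -7/12.

λ = -7/12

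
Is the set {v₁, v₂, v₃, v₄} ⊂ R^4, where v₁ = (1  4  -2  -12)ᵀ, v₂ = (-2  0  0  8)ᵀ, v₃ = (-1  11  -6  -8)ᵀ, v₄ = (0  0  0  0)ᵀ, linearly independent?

linearly dependent

One of the vectors is the zero vector, so the set is linearly dependent.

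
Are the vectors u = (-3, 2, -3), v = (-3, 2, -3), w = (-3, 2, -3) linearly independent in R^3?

Row-reduce the matrix whose columns are u, v, w.
The reduction yields 1 nonzero row, so the rank is 1.
Since rank 1 < 3, the set is linearly dependent.
Indeed u - v = 0.

linearly dependent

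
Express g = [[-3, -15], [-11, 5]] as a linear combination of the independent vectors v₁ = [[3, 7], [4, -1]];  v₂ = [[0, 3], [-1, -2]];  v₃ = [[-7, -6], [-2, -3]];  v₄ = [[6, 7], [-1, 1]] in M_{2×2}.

g = -4v₁ + 3v₂ - 3v₃ - 2v₄

Identify each element with its coordinate vector in ℝ⁴ via {E₁₁, E₁₂, E₂₁, E₂₂}.
Set up the augmented matrix [v₁ | v₂ | v₃ | v₄ | g] and row-reduce.
Row-reducing the augmented matrix gives the unique coefficients (a₁, …, a₄) = (-4, 3, -3, -2).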